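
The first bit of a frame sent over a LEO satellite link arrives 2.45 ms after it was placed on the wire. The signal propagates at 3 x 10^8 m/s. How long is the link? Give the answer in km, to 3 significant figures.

735 km

d = s × t_prop = 300000000 × 0.00245 = 735 km.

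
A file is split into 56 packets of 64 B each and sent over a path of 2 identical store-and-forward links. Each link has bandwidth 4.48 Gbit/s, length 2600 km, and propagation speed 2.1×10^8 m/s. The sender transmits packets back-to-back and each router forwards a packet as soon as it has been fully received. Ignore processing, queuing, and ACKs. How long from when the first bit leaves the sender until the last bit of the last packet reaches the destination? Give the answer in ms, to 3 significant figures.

24.8 ms

Per-hop transmission t_tx = L/R = 512/4480000000 = 0.000114286 ms.
Per-hop propagation t_prop = 2600000/210000000 = 12.381 ms.
Pipeline fill: first packet needs 2·t_tx to clear all hops; remaining 55 packets each add one t_tx.
Total = (2+56-1)·t_tx + 2·t_prop = 57·0.000114286 + 2·12.381 = 24.8 ms.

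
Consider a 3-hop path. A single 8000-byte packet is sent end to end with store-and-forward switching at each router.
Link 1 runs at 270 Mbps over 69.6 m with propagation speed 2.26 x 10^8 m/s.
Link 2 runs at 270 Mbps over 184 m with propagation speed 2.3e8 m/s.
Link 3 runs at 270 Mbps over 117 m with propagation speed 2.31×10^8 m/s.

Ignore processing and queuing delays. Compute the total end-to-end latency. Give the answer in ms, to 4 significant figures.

0.7127 ms

L = 8000 × 8 = 64000 bits.
Transmission delay per hop = L/R = 64000/270000000 = 0.237037 ms; 3 hops → 0.711111 ms.
Propagation delays (d/s per hop): 0.000307965, 0.0008, 0.000506494 ms; sum = 0.00161446 ms.
End-to-end = 0.7127 ms.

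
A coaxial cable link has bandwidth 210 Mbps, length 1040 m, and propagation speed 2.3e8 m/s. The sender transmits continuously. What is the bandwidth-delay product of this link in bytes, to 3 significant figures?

119 bytes

Propagation delay = 1040 / 2.3e+08 = 4.52174e-06 s.
BDP = R × t_prop = 210000000 × 4.52174e-06 = 949.565 bits.
In bytes: 949.565/8 = 119 bytes.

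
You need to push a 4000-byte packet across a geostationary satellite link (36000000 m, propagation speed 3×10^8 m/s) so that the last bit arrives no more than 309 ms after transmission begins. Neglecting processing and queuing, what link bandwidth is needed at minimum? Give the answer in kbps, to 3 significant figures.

169 kbps

L = 32000 bits.
Propagation delay = 36000000 / 300000000 = 120 ms.
Transmission budget = 309 − 120 = 189 ms.
R ≥ L / t_tx = 32000 bits / 0.189 s = 169 kbps.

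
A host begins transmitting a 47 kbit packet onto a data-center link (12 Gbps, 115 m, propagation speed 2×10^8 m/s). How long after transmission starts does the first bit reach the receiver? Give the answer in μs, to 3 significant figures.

0.575 μs

First bit experiences only propagation delay: d/s = 115/200000000 = 0.575 μs.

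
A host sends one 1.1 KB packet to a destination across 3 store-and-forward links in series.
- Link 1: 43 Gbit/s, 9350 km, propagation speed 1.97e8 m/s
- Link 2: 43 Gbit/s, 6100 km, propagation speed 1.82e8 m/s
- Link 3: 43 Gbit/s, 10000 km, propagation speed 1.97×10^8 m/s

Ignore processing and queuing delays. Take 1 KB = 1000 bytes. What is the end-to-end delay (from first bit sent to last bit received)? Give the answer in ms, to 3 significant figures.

L = 8800 bits.
Transmission delay per hop = L/R = 8800/43000000000 = 0.000204651 ms; 3 hops → 0.000613953 ms.
Propagation delays (d/s per hop): 47.4619, 33.5165, 50.7614 ms; sum = 131.74 ms.
End-to-end = 132 ms.

132 ms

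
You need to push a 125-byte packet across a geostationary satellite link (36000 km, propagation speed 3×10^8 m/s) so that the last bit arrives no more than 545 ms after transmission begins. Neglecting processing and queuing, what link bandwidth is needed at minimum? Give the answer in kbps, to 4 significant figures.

L = 1000 bits.
Propagation delay = 36000000 / 300000000 = 120 ms.
Transmission budget = 545 − 120 = 425 ms.
R ≥ L / t_tx = 1000 bits / 0.425 s = 2.353 kbps.

2.353 kbps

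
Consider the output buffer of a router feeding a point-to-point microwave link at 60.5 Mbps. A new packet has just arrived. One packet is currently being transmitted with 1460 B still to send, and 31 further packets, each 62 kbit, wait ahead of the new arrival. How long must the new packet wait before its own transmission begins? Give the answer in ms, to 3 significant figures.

32.0 ms

Each queued packet: L/R = 62000/60500000 = 1.02479 ms.
31 queued → 31.7686 ms.
Plus remaining 11680 bits of current packet: 0.193058 ms.
Queuing delay = 32.0 ms.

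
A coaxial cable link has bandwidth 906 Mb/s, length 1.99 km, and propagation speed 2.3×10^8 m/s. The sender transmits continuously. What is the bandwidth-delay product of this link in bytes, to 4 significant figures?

979.9 bytes

Propagation delay = 1990 / 2.3e+08 = 8.65217e-06 s.
BDP = R × t_prop = 906000000 × 8.65217e-06 = 7838.87 bits.
In bytes: 7838.87/8 = 979.9 bytes.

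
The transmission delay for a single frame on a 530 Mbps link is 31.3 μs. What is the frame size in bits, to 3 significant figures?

16600 bits

L = R × t_tx = 530000000 b/s × 3.13e-05 s = 16589 bits.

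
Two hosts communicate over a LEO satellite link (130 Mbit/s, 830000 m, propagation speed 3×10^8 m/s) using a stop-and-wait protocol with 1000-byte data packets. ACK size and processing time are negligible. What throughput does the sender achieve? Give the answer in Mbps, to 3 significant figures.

1.43 Mbps

t_tx = L/R = 8000/130000000 = 6.15385e-05 s.
t_prop = 830000/300000000 = 0.00276667 s; RTT = 0.00553333 s.
Cycle = t_tx + RTT = 0.00559487 s.
Throughput = L / cycle = 8000 / 0.00559487 = 1.43 Mbps.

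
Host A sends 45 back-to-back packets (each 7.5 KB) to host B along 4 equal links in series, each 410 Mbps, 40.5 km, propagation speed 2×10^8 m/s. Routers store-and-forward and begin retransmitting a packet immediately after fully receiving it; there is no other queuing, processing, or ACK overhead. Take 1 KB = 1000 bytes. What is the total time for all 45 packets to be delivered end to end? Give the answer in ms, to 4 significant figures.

Per-hop transmission t_tx = L/R = 60000/410000000 = 0.146341 ms.
Per-hop propagation t_prop = 40500/200000000 = 0.2025 ms.
Pipeline fill: first packet needs 4·t_tx to clear all hops; remaining 44 packets each add one t_tx.
Total = (4+45-1)·t_tx + 4·t_prop = 48·0.146341 + 4·0.2025 = 7.834 ms.

7.834 ms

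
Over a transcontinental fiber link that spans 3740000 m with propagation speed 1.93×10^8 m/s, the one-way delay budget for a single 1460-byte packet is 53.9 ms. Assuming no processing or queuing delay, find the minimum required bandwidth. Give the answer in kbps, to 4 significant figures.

338.3 kbps

L = 11680 bits.
Propagation delay = 3740000 / 193000000 = 19.3782 ms.
Transmission budget = 53.9 − 19.3782 = 34.5218 ms.
R ≥ L / t_tx = 11680 bits / 0.0345218 s = 338.3 kbps.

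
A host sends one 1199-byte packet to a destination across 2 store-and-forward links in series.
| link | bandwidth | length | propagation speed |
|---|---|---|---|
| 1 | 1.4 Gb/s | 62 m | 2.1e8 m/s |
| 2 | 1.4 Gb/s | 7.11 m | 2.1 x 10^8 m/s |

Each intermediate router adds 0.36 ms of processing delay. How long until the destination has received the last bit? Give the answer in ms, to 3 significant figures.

L = 1199 × 8 = 9592 bits.
Transmission delay per hop = L/R = 9592/1400000000 = 0.00685143 ms; 2 hops → 0.0137029 ms.
Propagation delays (d/s per hop): 0.000295238, 3.38571e-05 ms; sum = 0.000329095 ms.
Processing at 1 router(s): 1 × 0.36 ms = 0.36 ms.
End-to-end = 0.374 ms.

0.374 ms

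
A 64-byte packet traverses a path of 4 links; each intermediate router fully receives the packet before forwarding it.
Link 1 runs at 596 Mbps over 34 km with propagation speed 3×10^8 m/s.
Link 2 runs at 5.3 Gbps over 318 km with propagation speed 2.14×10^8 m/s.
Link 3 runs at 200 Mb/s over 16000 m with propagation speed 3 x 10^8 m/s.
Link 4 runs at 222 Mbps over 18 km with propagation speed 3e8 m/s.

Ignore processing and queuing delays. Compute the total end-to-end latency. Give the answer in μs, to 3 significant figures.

1720 μs

L = 64 × 8 = 512 bits.
Transmission delays (L/R per hop): 0.85906, 0.0966038, 2.56, 2.30631 μs; sum = 5.82197 μs.
Propagation delays (d/s per hop): 113.333, 1485.98, 53.3333, 60 μs; sum = 1712.65 μs.
End-to-end = 1720 μs.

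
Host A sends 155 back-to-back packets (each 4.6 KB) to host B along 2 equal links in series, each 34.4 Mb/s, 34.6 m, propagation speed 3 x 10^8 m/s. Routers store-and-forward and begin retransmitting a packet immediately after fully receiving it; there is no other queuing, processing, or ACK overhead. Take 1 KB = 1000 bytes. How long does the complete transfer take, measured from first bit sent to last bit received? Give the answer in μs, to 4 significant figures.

166900 μs

Per-hop transmission t_tx = L/R = 36800/34400000 = 1069.77 μs.
Per-hop propagation t_prop = 34.6/300000000 = 0.115333 μs.
Pipeline fill: first packet needs 2·t_tx to clear all hops; remaining 154 packets each add one t_tx.
Total = (2+155-1)·t_tx + 2·t_prop = 156·1069.77 + 2·0.115333 = 166900 μs.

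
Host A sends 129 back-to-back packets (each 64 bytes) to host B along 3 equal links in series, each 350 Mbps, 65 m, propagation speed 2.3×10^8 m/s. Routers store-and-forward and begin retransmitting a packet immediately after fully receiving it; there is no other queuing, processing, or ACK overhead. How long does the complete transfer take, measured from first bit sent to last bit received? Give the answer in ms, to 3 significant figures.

Per-hop transmission t_tx = L/R = 512/350000000 = 0.00146286 ms.
Per-hop propagation t_prop = 65/2.3e+08 = 0.000282609 ms.
Pipeline fill: first packet needs 3·t_tx to clear all hops; remaining 128 packets each add one t_tx.
Total = (3+129-1)·t_tx + 3·t_prop = 131·0.00146286 + 3·0.000282609 = 0.192 ms.

0.192 ms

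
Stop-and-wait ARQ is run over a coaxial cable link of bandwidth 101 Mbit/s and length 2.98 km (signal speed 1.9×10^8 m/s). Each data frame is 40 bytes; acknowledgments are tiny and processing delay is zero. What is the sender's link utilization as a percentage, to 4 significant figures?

9.174 %

t_tx = L/R = 320/101000000 = 3.16832e-06 s.
t_prop = 2980/190000000 = 1.56842e-05 s; RTT = 3.13684e-05 s.
Cycle = t_tx + RTT = 3.45367e-05 s.
Utilization = t_tx / cycle = 3.16832e-06/3.45367e-05 = 9.174 %.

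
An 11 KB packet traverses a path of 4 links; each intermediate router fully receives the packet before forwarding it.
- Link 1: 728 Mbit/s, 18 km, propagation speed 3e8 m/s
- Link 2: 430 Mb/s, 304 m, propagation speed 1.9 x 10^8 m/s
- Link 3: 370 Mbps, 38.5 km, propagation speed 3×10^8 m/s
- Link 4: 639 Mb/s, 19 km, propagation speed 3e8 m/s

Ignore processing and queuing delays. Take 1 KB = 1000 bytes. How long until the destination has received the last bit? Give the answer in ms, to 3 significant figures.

0.954 ms

L = 88000 bits.
Transmission delays (L/R per hop): 0.120879, 0.204651, 0.237838, 0.137715 ms; sum = 0.701083 ms.
Propagation delays (d/s per hop): 0.06, 0.0016, 0.128333, 0.0633333 ms; sum = 0.253267 ms.
End-to-end = 0.954 ms.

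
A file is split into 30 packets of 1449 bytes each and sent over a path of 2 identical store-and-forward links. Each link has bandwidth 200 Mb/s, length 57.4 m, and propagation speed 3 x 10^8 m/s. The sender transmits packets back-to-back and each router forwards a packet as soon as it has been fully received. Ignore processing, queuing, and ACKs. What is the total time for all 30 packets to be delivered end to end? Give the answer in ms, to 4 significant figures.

1.797 ms

Per-hop transmission t_tx = L/R = 11592/200000000 = 0.05796 ms.
Per-hop propagation t_prop = 57.4/300000000 = 0.000191333 ms.
Pipeline fill: first packet needs 2·t_tx to clear all hops; remaining 29 packets each add one t_tx.
Total = (2+30-1)·t_tx + 2·t_prop = 31·0.05796 + 2·0.000191333 = 1.797 ms.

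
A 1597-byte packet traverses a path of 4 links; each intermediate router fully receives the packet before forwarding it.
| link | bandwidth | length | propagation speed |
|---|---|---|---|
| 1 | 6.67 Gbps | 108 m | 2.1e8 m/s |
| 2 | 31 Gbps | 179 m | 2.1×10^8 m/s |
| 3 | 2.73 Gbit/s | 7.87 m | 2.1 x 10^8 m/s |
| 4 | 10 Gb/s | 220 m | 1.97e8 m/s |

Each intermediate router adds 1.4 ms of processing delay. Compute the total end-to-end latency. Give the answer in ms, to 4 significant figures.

L = 1597 × 8 = 12776 bits.
Transmission delays (L/R per hop): 0.00191544, 0.000412129, 0.00467985, 0.0012776 ms; sum = 0.00828502 ms.
Propagation delays (d/s per hop): 0.000514286, 0.000852381, 3.74762e-05, 0.00111675 ms; sum = 0.00252089 ms.
Processing at 3 router(s): 3 × 1.4 ms = 4.2 ms.
End-to-end = 4.211 ms.

4.211 ms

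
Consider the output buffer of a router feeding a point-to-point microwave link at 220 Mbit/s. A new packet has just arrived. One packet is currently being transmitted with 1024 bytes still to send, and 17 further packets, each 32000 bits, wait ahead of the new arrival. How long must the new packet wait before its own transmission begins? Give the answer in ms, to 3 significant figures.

2.51 ms

Each queued packet: L/R = 32000/220000000 = 0.145455 ms.
17 queued → 2.47273 ms.
Plus remaining 8192 bits of current packet: 0.0372364 ms.
Queuing delay = 2.51 ms.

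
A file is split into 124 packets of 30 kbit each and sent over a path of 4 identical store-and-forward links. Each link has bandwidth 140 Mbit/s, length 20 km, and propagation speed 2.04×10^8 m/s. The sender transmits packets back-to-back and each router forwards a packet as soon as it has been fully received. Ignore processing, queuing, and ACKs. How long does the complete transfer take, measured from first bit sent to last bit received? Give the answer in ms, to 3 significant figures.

27.6 ms

Per-hop transmission t_tx = L/R = 30000/140000000 = 0.214286 ms.
Per-hop propagation t_prop = 20000/204000000 = 0.0980392 ms.
Pipeline fill: first packet needs 4·t_tx to clear all hops; remaining 123 packets each add one t_tx.
Total = (4+124-1)·t_tx + 4·t_prop = 127·0.214286 + 4·0.0980392 = 27.6 ms.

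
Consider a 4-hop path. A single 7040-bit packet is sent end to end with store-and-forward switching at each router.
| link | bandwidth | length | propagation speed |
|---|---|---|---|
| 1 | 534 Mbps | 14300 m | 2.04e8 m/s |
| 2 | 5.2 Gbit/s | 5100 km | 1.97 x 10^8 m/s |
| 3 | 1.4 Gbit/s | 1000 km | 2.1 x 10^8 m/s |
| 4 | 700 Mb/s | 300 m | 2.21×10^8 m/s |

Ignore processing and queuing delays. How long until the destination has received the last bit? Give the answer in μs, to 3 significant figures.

30800 μs

Transmission delays (L/R per hop): 13.1835, 1.35385, 5.02857, 10.0571 μs; sum = 29.6231 μs.
Propagation delays (d/s per hop): 70.098, 25888.3, 4761.9, 1.35747 μs; sum = 30721.7 μs.
End-to-end = 30800 μs.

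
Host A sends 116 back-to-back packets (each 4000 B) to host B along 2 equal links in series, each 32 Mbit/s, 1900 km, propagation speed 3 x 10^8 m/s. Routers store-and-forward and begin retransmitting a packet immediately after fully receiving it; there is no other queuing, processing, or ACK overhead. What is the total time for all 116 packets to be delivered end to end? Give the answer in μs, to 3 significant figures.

Per-hop transmission t_tx = L/R = 32000/32000000 = 1000 μs.
Per-hop propagation t_prop = 1900000/300000000 = 6333.33 μs.
Pipeline fill: first packet needs 2·t_tx to clear all hops; remaining 115 packets each add one t_tx.
Total = (2+116-1)·t_tx + 2·t_prop = 117·1000 + 2·6333.33 = 130000 μs.

130000 μs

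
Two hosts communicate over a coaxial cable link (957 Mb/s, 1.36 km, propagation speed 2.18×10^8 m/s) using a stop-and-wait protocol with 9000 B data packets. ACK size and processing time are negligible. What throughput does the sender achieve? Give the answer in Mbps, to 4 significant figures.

t_tx = L/R = 72000/957000000 = 7.52351e-05 s.
t_prop = 1360/2.18e+08 = 6.23853e-06 s; RTT = 1.24771e-05 s.
Cycle = t_tx + RTT = 8.77122e-05 s.
Throughput = L / cycle = 72000 / 8.77122e-05 = 820.9 Mbps.

820.9 Mbps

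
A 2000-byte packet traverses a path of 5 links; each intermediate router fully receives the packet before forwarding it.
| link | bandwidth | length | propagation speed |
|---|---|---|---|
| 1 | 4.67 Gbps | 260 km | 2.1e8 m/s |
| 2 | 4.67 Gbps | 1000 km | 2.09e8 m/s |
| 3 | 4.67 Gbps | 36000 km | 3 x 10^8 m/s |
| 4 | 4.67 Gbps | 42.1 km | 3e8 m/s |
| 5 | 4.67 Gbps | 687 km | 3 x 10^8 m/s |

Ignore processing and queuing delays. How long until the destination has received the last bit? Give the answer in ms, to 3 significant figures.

128 ms

L = 2000 × 8 = 16000 bits.
Transmission delay per hop = L/R = 16000/4670000000 = 0.00342612 ms; 5 hops → 0.0171306 ms.
Propagation delays (d/s per hop): 1.2381, 4.78469, 120, 0.140333, 2.29 ms; sum = 128.453 ms.
End-to-end = 128 ms.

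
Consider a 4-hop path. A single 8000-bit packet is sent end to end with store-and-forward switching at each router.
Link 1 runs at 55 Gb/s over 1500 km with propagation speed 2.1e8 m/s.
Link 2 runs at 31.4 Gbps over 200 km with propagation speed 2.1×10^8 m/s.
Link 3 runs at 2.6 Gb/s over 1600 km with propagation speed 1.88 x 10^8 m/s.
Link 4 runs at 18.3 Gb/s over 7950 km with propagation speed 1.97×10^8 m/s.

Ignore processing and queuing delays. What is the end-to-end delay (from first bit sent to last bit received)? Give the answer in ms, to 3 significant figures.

57.0 ms

Transmission delays (L/R per hop): 0.000145455, 0.000254777, 0.00307692, 0.000437158 ms; sum = 0.00391431 ms.
Propagation delays (d/s per hop): 7.14286, 0.952381, 8.51064, 40.3553 ms; sum = 56.9612 ms.
End-to-end = 57.0 ms.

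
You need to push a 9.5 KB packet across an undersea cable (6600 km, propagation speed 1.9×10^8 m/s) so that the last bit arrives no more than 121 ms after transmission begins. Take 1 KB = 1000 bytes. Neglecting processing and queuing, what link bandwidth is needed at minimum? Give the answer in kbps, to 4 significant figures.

L = 76000 bits.
Propagation delay = 6600000 / 190000000 = 34.7368 ms.
Transmission budget = 121 − 34.7368 = 86.2632 ms.
R ≥ L / t_tx = 76000 bits / 0.0862632 s = 881.0 kbps.

881.0 kbps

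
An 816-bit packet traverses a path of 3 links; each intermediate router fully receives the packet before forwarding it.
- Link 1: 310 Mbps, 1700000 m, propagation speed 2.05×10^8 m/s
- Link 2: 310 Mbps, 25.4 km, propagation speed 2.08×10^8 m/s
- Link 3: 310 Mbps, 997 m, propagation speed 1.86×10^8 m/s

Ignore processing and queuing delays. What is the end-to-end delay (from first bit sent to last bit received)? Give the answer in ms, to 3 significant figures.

Transmission delay per hop = L/R = 816/310000000 = 0.00263226 ms; 3 hops → 0.00789677 ms.
Propagation delays (d/s per hop): 8.29268, 0.122115, 0.00536022 ms; sum = 8.42016 ms.
End-to-end = 8.43 ms.

8.43 ms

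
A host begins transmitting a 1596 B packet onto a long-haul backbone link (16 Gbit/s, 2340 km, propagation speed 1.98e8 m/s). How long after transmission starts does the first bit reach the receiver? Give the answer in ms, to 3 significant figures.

First bit experiences only propagation delay: d/s = 2340000/198000000 = 11.8 ms.

11.8 ms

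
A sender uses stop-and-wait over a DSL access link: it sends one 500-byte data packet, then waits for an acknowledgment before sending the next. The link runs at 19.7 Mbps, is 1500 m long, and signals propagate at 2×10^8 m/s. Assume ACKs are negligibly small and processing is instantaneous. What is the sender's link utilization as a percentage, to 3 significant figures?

t_tx = L/R = 4000/19700000 = 0.000203046 s.
t_prop = 1500/200000000 = 7.5e-06 s; RTT = 1.5e-05 s.
Cycle = t_tx + RTT = 0.000218046 s.
Utilization = t_tx / cycle = 0.000203046/0.000218046 = 93.1 %.

93.1 %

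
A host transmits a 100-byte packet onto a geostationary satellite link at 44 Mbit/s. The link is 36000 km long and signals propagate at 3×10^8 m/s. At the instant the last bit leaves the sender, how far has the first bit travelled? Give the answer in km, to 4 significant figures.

5.455 km

t_tx = L/R = 800/44000000 = 1.81818e-05 s.
Distance = s × t_tx = 300000000 × 1.81818e-05 = 5.455 km.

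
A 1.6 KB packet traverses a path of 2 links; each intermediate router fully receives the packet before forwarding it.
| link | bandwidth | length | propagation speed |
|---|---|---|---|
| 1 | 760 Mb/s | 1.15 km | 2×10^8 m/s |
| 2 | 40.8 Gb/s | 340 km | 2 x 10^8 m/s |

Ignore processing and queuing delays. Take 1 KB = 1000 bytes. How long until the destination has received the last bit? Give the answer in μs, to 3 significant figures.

1720 μs

L = 12800 bits.
Transmission delays (L/R per hop): 16.8421, 0.313725 μs; sum = 17.1558 μs.
Propagation delays (d/s per hop): 5.75, 1700 μs; sum = 1705.75 μs.
End-to-end = 1720 μs.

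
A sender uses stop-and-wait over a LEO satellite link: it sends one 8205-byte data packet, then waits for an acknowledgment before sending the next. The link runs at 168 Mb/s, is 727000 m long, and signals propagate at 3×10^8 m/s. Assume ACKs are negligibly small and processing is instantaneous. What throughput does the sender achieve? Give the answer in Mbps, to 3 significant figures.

12.5 Mbps

t_tx = L/R = 65640/168000000 = 0.000390714 s.
t_prop = 727000/300000000 = 0.00242333 s; RTT = 0.00484667 s.
Cycle = t_tx + RTT = 0.00523738 s.
Throughput = L / cycle = 65640 / 0.00523738 = 12.5 Mbps.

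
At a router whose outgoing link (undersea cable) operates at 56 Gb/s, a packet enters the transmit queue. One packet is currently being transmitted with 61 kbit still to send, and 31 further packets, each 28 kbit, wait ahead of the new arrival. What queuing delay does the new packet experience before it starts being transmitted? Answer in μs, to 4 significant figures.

16.59 μs

Each queued packet: L/R = 28000/56000000000 = 0.5 μs.
31 queued → 15.5 μs.
Plus remaining 61000 bits of current packet: 1.08929 μs.
Queuing delay = 16.59 μs.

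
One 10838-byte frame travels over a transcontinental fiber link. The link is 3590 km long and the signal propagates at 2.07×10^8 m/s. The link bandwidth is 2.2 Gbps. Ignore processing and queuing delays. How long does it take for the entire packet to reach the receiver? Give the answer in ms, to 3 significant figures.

17.4 ms

L = 10838 × 8 = 86704 bits.
Transmission delay = L/R = 86704 / 2200000000 = 0.0394109 ms.
Propagation delay = d/s = 3590000 m / 2.07e+08 m/s = 17.343 ms.
Total = 17.4 ms.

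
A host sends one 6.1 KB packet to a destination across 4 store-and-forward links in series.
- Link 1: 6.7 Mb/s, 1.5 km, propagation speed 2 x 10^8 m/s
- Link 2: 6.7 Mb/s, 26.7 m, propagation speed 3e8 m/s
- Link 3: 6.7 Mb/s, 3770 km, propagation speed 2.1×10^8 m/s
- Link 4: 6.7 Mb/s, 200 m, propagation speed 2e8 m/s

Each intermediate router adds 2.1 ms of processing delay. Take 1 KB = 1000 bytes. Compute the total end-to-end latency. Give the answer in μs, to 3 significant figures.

L = 48800 bits.
Transmission delay per hop = L/R = 48800/6700000 = 7283.58 μs; 4 hops → 29134.3 μs.
Propagation delays (d/s per hop): 7.5, 0.089, 17952.4, 1 μs; sum = 17961 μs.
Processing at 3 router(s): 3 × 2.1 ms = 6300 μs.
End-to-end = 53400 μs.

53400 μs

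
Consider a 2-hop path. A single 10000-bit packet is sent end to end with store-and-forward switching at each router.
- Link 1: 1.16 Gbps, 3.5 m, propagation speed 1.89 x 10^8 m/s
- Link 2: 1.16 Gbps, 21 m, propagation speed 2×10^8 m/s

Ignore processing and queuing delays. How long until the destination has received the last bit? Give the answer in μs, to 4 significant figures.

Transmission delay per hop = L/R = 10000/1160000000 = 8.62069 μs; 2 hops → 17.2414 μs.
Propagation delays (d/s per hop): 0.0185185, 0.105 μs; sum = 0.123519 μs.
End-to-end = 17.36 μs.

17.36 μs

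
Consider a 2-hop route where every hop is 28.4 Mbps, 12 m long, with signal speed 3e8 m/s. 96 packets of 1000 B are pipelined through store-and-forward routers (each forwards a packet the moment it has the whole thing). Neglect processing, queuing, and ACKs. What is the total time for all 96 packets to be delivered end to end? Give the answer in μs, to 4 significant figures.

27320 μs

Per-hop transmission t_tx = L/R = 8000/28400000 = 281.69 μs.
Per-hop propagation t_prop = 12/300000000 = 0.04 μs.
Pipeline fill: first packet needs 2·t_tx to clear all hops; remaining 95 packets each add one t_tx.
Total = (2+96-1)·t_tx + 2·t_prop = 97·281.69 + 2·0.04 = 27320 μs.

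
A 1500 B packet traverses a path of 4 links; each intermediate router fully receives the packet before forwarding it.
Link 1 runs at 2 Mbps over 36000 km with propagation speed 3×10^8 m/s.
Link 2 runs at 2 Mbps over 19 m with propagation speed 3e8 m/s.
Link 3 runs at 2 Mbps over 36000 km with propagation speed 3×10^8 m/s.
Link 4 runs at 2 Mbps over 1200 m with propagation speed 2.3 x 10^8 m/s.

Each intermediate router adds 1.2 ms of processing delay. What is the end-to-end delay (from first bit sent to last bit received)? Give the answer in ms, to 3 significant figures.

L = 1500 × 8 = 12000 bits.
Transmission delay per hop = L/R = 12000/2000000 = 6 ms; 4 hops → 24 ms.
Propagation delays (d/s per hop): 120, 6.33333e-05, 120, 0.00521739 ms; sum = 240.005 ms.
Processing at 3 router(s): 3 × 1.2 ms = 3.6 ms.
End-to-end = 268 ms.

268 ms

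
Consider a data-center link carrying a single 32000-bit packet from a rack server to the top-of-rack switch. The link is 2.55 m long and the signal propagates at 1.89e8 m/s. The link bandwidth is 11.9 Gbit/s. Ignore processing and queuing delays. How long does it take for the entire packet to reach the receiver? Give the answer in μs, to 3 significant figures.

2.70 μs

Transmission delay = L/R = 32000 / 11900000000 = 2.68908 μs.
Propagation delay = d/s = 2.55 m / 189000000 m/s = 0.0134921 μs.
Total = 2.70 μs.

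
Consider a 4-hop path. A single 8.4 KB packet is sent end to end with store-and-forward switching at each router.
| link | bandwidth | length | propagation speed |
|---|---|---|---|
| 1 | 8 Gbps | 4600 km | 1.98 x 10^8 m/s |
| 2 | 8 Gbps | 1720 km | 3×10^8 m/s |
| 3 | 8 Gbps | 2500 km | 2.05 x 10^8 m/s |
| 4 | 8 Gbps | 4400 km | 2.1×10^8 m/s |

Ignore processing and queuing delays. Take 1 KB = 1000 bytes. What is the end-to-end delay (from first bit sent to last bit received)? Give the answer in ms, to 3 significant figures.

62.1 ms

L = 67200 bits.
Transmission delay per hop = L/R = 67200/8000000000 = 0.0084 ms; 4 hops → 0.0336 ms.
Propagation delays (d/s per hop): 23.2323, 5.73333, 12.1951, 20.9524 ms; sum = 62.1132 ms.
End-to-end = 62.1 ms.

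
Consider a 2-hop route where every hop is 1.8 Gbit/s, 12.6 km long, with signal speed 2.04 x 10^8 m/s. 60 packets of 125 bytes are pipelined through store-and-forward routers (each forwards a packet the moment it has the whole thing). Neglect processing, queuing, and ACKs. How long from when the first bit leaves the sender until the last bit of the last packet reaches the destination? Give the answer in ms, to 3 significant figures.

0.157 ms

Per-hop transmission t_tx = L/R = 1000/1800000000 = 0.000555556 ms.
Per-hop propagation t_prop = 12600/204000000 = 0.0617647 ms.
Pipeline fill: first packet needs 2·t_tx to clear all hops; remaining 59 packets each add one t_tx.
Total = (2+60-1)·t_tx + 2·t_prop = 61·0.000555556 + 2·0.0617647 = 0.157 ms.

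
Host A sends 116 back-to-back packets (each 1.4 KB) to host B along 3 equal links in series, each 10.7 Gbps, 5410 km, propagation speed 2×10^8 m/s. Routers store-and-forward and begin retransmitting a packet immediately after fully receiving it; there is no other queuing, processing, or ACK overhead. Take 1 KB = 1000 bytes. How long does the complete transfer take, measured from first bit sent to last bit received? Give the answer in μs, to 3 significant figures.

81300 μs

Per-hop transmission t_tx = L/R = 11200/10700000000 = 1.04673 μs.
Per-hop propagation t_prop = 5410000/200000000 = 27050 μs.
Pipeline fill: first packet needs 3·t_tx to clear all hops; remaining 115 packets each add one t_tx.
Total = (3+116-1)·t_tx + 3·t_prop = 118·1.04673 + 3·27050 = 81300 μs.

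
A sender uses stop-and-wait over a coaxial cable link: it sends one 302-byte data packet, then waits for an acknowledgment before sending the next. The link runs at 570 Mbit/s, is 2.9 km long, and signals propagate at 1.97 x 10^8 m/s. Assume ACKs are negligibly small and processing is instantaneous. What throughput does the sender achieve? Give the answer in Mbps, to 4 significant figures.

t_tx = L/R = 2416/570000000 = 4.2386e-06 s.
t_prop = 2900/197000000 = 1.47208e-05 s; RTT = 2.94416e-05 s.
Cycle = t_tx + RTT = 3.36802e-05 s.
Throughput = L / cycle = 2416 / 3.36802e-05 = 71.73 Mbps.

71.73 Mbps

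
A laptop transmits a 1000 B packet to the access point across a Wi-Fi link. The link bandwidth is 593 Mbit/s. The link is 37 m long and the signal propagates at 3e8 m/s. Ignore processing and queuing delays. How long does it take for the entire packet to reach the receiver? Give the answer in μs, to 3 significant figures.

L = 1000 × 8 = 8000 bits.
Transmission delay = L/R = 8000 / 593000000 = 13.4907 μs.
Propagation delay = d/s = 37 m / 300000000 m/s = 0.123333 μs.
Total = 13.6 μs.

13.6 μs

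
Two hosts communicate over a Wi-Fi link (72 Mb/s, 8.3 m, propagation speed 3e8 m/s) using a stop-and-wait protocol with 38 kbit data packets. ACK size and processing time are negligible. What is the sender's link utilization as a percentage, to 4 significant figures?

t_tx = L/R = 38000/72000000 = 0.000527778 s.
t_prop = 8.3/300000000 = 2.76667e-08 s; RTT = 5.53333e-08 s.
Cycle = t_tx + RTT = 0.000527833 s.
Utilization = t_tx / cycle = 0.000527778/0.000527833 = 99.99 %.

99.99 %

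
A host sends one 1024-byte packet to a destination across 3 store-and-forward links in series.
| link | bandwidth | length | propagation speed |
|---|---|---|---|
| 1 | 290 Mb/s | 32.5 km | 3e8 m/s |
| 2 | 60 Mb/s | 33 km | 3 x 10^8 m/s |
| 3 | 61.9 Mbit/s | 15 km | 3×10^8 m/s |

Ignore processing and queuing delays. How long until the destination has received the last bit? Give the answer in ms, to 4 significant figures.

0.5655 ms

L = 1024 × 8 = 8192 bits.
Transmission delays (L/R per hop): 0.0282483, 0.136533, 0.132342 ms; sum = 0.297124 ms.
Propagation delays (d/s per hop): 0.108333, 0.11, 0.05 ms; sum = 0.268333 ms.
End-to-end = 0.5655 ms.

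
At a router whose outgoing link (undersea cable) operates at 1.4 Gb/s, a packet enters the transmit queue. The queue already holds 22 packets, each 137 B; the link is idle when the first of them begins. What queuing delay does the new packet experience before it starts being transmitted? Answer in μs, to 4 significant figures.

17.22 μs

Each queued packet: L/R = 1096/1400000000 = 0.782857 μs.
22 queued → 17.2229 μs.
Queuing delay = 17.22 μs.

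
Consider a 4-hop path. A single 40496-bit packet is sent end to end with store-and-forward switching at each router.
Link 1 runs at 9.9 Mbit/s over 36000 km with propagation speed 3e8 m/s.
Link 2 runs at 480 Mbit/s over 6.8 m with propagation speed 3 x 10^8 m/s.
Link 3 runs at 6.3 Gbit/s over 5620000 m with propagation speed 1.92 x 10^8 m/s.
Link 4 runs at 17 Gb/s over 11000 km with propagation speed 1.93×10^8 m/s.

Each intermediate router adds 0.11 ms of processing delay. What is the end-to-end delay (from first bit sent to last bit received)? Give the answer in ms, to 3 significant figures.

211 ms

Transmission delays (L/R per hop): 4.09051, 0.0843667, 0.00642794, 0.00238212 ms; sum = 4.18368 ms.
Propagation delays (d/s per hop): 120, 2.26667e-05, 29.2708, 56.9948 ms; sum = 206.266 ms.
Processing at 3 router(s): 3 × 0.11 ms = 0.33 ms.
End-to-end = 211 ms.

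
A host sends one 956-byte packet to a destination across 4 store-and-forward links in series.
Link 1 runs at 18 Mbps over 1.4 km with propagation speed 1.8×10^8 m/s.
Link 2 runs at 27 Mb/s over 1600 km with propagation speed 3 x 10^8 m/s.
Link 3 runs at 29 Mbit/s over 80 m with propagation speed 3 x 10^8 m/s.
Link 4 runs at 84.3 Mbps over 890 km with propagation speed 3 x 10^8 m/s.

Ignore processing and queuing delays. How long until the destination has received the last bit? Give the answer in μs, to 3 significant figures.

9370 μs

L = 956 × 8 = 7648 bits.
Transmission delays (L/R per hop): 424.889, 283.259, 263.724, 90.7236 μs; sum = 1062.6 μs.
Propagation delays (d/s per hop): 7.77778, 5333.33, 0.266667, 2966.67 μs; sum = 8308.04 μs.
End-to-end = 9370 μs.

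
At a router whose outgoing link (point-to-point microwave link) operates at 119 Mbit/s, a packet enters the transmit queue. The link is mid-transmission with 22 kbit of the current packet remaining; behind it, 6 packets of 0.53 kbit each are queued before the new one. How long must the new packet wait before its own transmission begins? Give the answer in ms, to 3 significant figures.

Each queued packet: L/R = 530/119000000 = 0.00445378 ms.
6 queued → 0.0267227 ms.
Plus remaining 22000 bits of current packet: 0.184874 ms.
Queuing delay = 0.212 ms.

0.212 ms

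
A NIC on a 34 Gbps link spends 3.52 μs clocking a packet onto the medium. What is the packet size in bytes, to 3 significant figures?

15000 bytes

L = R × t_tx = 34000000000 b/s × 3.52e-06 s = 119680 bits.
In bytes: 119680 / 8 = 15000 bytes.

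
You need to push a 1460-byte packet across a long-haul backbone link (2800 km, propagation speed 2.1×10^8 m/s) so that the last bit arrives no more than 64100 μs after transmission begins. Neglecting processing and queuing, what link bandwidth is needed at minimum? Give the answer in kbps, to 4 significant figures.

230.1 kbps

L = 11680 bits.
Propagation delay = 2800000 / 210000000 = 13333.3 μs.
Transmission budget = 64100 − 13333.3 = 50766.7 μs.
R ≥ L / t_tx = 11680 bits / 0.0507667 s = 230.1 kbps.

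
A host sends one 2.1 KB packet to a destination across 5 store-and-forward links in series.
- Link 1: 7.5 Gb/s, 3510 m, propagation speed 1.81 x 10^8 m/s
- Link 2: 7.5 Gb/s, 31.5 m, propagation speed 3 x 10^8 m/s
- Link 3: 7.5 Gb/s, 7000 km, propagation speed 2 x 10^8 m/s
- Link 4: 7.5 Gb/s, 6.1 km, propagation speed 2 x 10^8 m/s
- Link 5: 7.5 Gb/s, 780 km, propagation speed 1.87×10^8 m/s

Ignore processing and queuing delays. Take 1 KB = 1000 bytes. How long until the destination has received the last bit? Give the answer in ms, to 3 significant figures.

L = 16800 bits.
Transmission delay per hop = L/R = 16800/7500000000 = 0.00224 ms; 5 hops → 0.0112 ms.
Propagation delays (d/s per hop): 0.0193923, 0.000105, 35, 0.0305, 4.17112 ms; sum = 39.2211 ms.
End-to-end = 39.2 ms.

39.2 ms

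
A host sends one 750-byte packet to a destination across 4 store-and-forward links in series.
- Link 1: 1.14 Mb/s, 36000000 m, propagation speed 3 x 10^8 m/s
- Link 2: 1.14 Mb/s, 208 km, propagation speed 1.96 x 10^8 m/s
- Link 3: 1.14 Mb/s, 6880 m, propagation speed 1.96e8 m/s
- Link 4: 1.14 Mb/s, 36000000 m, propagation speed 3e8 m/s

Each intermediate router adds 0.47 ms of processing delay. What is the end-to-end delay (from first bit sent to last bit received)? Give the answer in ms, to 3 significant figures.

264 ms

L = 750 × 8 = 6000 bits.
Transmission delay per hop = L/R = 6000/1140000 = 5.26316 ms; 4 hops → 21.0526 ms.
Propagation delays (d/s per hop): 120, 1.06122, 0.035102, 120 ms; sum = 241.096 ms.
Processing at 3 router(s): 3 × 0.47 ms = 1.41 ms.
End-to-end = 264 ms.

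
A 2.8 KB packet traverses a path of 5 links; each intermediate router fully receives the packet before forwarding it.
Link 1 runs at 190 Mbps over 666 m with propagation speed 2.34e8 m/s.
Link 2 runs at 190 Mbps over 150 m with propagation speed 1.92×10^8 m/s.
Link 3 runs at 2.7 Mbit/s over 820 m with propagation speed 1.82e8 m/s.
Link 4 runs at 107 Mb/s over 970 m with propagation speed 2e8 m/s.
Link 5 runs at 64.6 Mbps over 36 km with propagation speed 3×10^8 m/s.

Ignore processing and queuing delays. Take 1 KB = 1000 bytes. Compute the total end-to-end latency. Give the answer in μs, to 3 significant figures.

L = 22400 bits.
Transmission delays (L/R per hop): 117.895, 117.895, 8296.3, 209.346, 346.749 μs; sum = 9088.18 μs.
Propagation delays (d/s per hop): 2.84615, 0.78125, 4.50549, 4.85, 120 μs; sum = 132.983 μs.
End-to-end = 9220 μs.

9220 μs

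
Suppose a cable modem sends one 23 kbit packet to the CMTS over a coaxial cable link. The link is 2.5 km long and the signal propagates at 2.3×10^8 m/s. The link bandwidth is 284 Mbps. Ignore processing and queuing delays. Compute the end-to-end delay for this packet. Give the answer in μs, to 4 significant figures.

L = 23000 bits.
Transmission delay = L/R = 23000 / 284000000 = 80.9859 μs.
Propagation delay = d/s = 2500 m / 2.3e+08 m/s = 10.8696 μs.
Total = 91.86 μs.

91.86 μs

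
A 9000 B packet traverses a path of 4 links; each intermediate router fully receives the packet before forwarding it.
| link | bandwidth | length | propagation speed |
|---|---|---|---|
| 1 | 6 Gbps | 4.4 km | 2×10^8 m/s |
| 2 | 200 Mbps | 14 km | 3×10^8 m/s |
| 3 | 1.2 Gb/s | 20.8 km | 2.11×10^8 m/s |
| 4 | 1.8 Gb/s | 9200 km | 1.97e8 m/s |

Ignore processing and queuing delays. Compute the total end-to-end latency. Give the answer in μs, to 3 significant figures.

47300 μs

L = 9000 × 8 = 72000 bits.
Transmission delays (L/R per hop): 12, 360, 60, 40 μs; sum = 472 μs.
Propagation delays (d/s per hop): 22, 46.6667, 98.5782, 46700.5 μs; sum = 46867.8 μs.
End-to-end = 47300 μs.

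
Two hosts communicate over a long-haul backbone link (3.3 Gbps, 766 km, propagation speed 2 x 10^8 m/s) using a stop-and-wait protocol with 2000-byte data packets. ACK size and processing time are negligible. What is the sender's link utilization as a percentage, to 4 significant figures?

t_tx = L/R = 16000/3300000000 = 4.84848e-06 s.
t_prop = 766000/200000000 = 0.00383 s; RTT = 0.00766 s.
Cycle = t_tx + RTT = 0.00766485 s.
Utilization = t_tx / cycle = 4.84848e-06/0.00766485 = 0.06326 %.

0.06326 %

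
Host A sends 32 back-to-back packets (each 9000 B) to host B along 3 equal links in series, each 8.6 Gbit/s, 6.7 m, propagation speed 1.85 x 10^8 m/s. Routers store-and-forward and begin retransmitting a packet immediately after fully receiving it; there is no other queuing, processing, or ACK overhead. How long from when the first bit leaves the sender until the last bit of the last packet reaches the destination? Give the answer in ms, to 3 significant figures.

Per-hop transmission t_tx = L/R = 72000/8600000000 = 0.00837209 ms.
Per-hop propagation t_prop = 6.7/185000000 = 3.62162e-05 ms.
Pipeline fill: first packet needs 3·t_tx to clear all hops; remaining 31 packets each add one t_tx.
Total = (3+32-1)·t_tx + 3·t_prop = 34·0.00837209 + 3·3.62162e-05 = 0.285 ms.

0.285 ms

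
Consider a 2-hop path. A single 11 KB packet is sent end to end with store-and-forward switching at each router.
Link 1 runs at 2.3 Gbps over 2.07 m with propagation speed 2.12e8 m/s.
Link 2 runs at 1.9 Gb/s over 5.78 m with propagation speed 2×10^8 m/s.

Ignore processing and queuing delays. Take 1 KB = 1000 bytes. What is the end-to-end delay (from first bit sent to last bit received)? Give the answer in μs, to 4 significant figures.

L = 88000 bits.
Transmission delays (L/R per hop): 38.2609, 46.3158 μs; sum = 84.5767 μs.
Propagation delays (d/s per hop): 0.00976415, 0.0289 μs; sum = 0.0386642 μs.
End-to-end = 84.62 μs.

84.62 μs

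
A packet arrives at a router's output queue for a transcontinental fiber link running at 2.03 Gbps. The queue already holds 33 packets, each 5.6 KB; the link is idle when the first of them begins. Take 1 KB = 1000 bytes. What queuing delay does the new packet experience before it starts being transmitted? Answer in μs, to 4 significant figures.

728.3 μs

Each queued packet: L/R = 44800/2.03e+09 = 22.069 μs.
33 queued → 728.276 μs.
Queuing delay = 728.3 μs.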